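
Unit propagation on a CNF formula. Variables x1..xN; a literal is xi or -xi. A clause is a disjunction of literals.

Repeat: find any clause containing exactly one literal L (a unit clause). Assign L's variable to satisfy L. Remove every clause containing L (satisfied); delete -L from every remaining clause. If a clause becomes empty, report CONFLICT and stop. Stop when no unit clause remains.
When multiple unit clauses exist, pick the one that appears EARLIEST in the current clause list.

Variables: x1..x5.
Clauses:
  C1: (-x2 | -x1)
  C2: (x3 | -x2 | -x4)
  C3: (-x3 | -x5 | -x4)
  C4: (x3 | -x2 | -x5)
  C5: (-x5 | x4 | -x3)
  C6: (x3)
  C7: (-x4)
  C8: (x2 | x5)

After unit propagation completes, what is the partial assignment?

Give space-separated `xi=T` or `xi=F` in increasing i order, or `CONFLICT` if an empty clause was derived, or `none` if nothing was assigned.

unit clause [3] forces x3=T; simplify:
  drop -3 from [-3, -5, -4] -> [-5, -4]
  drop -3 from [-5, 4, -3] -> [-5, 4]
  satisfied 3 clause(s); 5 remain; assigned so far: [3]
unit clause [-4] forces x4=F; simplify:
  drop 4 from [-5, 4] -> [-5]
  satisfied 2 clause(s); 3 remain; assigned so far: [3, 4]
unit clause [-5] forces x5=F; simplify:
  drop 5 from [2, 5] -> [2]
  satisfied 1 clause(s); 2 remain; assigned so far: [3, 4, 5]
unit clause [2] forces x2=T; simplify:
  drop -2 from [-2, -1] -> [-1]
  satisfied 1 clause(s); 1 remain; assigned so far: [2, 3, 4, 5]
unit clause [-1] forces x1=F; simplify:
  satisfied 1 clause(s); 0 remain; assigned so far: [1, 2, 3, 4, 5]

Answer: x1=F x2=T x3=T x4=F x5=F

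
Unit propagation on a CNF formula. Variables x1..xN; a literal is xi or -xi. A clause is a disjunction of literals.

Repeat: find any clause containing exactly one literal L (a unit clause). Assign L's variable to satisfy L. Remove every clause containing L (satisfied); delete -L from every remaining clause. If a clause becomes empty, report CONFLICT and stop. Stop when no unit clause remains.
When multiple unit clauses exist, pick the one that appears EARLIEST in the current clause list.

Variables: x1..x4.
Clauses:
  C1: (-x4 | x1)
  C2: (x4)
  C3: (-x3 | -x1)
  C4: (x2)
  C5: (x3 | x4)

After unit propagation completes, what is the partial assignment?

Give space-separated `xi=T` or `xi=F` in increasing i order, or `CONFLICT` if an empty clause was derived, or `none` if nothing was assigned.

Answer: x1=T x2=T x3=F x4=T

Derivation:
unit clause [4] forces x4=T; simplify:
  drop -4 from [-4, 1] -> [1]
  satisfied 2 clause(s); 3 remain; assigned so far: [4]
unit clause [1] forces x1=T; simplify:
  drop -1 from [-3, -1] -> [-3]
  satisfied 1 clause(s); 2 remain; assigned so far: [1, 4]
unit clause [-3] forces x3=F; simplify:
  satisfied 1 clause(s); 1 remain; assigned so far: [1, 3, 4]
unit clause [2] forces x2=T; simplify:
  satisfied 1 clause(s); 0 remain; assigned so far: [1, 2, 3, 4]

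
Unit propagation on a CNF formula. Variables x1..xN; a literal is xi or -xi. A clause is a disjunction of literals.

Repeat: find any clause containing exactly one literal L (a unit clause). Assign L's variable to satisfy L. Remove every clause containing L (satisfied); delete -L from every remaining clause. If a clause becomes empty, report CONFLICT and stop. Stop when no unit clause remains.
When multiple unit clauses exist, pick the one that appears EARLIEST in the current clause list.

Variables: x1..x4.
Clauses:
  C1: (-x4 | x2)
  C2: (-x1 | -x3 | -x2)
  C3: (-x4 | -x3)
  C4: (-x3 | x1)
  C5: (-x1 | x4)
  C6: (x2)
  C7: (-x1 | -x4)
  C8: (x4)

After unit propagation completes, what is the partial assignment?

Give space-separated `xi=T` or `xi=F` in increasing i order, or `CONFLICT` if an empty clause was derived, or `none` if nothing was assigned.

unit clause [2] forces x2=T; simplify:
  drop -2 from [-1, -3, -2] -> [-1, -3]
  satisfied 2 clause(s); 6 remain; assigned so far: [2]
unit clause [4] forces x4=T; simplify:
  drop -4 from [-4, -3] -> [-3]
  drop -4 from [-1, -4] -> [-1]
  satisfied 2 clause(s); 4 remain; assigned so far: [2, 4]
unit clause [-3] forces x3=F; simplify:
  satisfied 3 clause(s); 1 remain; assigned so far: [2, 3, 4]
unit clause [-1] forces x1=F; simplify:
  satisfied 1 clause(s); 0 remain; assigned so far: [1, 2, 3, 4]

Answer: x1=F x2=T x3=F x4=T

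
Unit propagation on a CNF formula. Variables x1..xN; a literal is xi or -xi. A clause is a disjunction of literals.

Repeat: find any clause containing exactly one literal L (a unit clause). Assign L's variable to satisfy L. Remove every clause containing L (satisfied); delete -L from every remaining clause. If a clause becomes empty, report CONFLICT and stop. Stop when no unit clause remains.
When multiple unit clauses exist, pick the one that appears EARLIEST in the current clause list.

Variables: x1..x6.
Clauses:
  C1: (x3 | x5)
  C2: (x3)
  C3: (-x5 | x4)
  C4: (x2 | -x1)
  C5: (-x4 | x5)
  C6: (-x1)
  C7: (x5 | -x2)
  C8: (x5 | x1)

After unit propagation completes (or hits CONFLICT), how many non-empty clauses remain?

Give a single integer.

unit clause [3] forces x3=T; simplify:
  satisfied 2 clause(s); 6 remain; assigned so far: [3]
unit clause [-1] forces x1=F; simplify:
  drop 1 from [5, 1] -> [5]
  satisfied 2 clause(s); 4 remain; assigned so far: [1, 3]
unit clause [5] forces x5=T; simplify:
  drop -5 from [-5, 4] -> [4]
  satisfied 3 clause(s); 1 remain; assigned so far: [1, 3, 5]
unit clause [4] forces x4=T; simplify:
  satisfied 1 clause(s); 0 remain; assigned so far: [1, 3, 4, 5]

Answer: 0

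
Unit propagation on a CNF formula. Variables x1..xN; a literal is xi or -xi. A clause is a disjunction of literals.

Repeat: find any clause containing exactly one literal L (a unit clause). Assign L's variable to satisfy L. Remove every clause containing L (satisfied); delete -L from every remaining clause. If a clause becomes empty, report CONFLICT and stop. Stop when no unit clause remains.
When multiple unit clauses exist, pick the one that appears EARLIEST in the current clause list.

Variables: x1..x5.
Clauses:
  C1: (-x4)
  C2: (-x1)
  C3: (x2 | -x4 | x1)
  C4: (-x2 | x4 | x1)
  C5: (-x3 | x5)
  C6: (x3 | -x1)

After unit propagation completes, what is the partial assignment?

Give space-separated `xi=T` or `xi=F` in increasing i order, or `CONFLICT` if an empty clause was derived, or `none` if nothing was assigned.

unit clause [-4] forces x4=F; simplify:
  drop 4 from [-2, 4, 1] -> [-2, 1]
  satisfied 2 clause(s); 4 remain; assigned so far: [4]
unit clause [-1] forces x1=F; simplify:
  drop 1 from [-2, 1] -> [-2]
  satisfied 2 clause(s); 2 remain; assigned so far: [1, 4]
unit clause [-2] forces x2=F; simplify:
  satisfied 1 clause(s); 1 remain; assigned so far: [1, 2, 4]

Answer: x1=F x2=F x4=F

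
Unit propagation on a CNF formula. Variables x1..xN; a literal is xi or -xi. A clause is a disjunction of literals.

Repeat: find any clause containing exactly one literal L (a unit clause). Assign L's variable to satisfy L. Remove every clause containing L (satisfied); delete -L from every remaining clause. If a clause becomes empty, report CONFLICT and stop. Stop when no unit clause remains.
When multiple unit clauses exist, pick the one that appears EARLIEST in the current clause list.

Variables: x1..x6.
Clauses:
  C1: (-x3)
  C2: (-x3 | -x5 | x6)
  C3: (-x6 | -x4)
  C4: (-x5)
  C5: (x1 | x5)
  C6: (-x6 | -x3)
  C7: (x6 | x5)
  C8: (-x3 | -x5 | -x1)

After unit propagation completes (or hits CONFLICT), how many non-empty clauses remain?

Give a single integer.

unit clause [-3] forces x3=F; simplify:
  satisfied 4 clause(s); 4 remain; assigned so far: [3]
unit clause [-5] forces x5=F; simplify:
  drop 5 from [1, 5] -> [1]
  drop 5 from [6, 5] -> [6]
  satisfied 1 clause(s); 3 remain; assigned so far: [3, 5]
unit clause [1] forces x1=T; simplify:
  satisfied 1 clause(s); 2 remain; assigned so far: [1, 3, 5]
unit clause [6] forces x6=T; simplify:
  drop -6 from [-6, -4] -> [-4]
  satisfied 1 clause(s); 1 remain; assigned so far: [1, 3, 5, 6]
unit clause [-4] forces x4=F; simplify:
  satisfied 1 clause(s); 0 remain; assigned so far: [1, 3, 4, 5, 6]

Answer: 0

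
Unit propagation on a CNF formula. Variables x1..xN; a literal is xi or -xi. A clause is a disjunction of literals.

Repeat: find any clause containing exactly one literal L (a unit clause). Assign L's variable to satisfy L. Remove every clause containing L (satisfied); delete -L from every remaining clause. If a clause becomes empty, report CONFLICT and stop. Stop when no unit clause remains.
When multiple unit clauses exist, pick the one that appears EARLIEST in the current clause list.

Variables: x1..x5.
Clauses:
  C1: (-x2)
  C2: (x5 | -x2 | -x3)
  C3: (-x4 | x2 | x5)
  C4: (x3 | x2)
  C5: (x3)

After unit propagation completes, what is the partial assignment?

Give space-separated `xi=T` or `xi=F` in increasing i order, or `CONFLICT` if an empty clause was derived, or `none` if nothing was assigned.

unit clause [-2] forces x2=F; simplify:
  drop 2 from [-4, 2, 5] -> [-4, 5]
  drop 2 from [3, 2] -> [3]
  satisfied 2 clause(s); 3 remain; assigned so far: [2]
unit clause [3] forces x3=T; simplify:
  satisfied 2 clause(s); 1 remain; assigned so far: [2, 3]

Answer: x2=F x3=T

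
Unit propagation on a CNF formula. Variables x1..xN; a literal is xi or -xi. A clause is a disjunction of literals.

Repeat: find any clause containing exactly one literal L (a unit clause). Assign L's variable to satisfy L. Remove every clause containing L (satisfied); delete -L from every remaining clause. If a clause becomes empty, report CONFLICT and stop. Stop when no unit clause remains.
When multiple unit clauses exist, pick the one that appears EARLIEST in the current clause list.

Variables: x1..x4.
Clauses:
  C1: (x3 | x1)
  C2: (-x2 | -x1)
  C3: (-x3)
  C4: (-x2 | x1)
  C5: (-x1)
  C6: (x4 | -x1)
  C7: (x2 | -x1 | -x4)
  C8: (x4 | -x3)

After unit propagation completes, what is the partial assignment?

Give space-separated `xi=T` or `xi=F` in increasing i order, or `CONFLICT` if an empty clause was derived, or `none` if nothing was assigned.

unit clause [-3] forces x3=F; simplify:
  drop 3 from [3, 1] -> [1]
  satisfied 2 clause(s); 6 remain; assigned so far: [3]
unit clause [1] forces x1=T; simplify:
  drop -1 from [-2, -1] -> [-2]
  drop -1 from [-1] -> [] (empty!)
  drop -1 from [4, -1] -> [4]
  drop -1 from [2, -1, -4] -> [2, -4]
  satisfied 2 clause(s); 4 remain; assigned so far: [1, 3]
CONFLICT (empty clause)

Answer: CONFLICT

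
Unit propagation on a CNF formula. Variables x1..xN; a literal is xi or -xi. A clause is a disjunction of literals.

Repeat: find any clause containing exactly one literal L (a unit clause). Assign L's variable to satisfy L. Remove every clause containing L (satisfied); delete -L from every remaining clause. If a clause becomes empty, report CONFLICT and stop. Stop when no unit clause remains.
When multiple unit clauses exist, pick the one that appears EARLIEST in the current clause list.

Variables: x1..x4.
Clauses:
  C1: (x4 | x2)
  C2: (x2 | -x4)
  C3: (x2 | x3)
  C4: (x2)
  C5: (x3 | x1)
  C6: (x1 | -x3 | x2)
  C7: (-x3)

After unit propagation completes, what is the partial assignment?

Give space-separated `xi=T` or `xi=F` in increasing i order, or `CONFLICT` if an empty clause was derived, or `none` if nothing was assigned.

unit clause [2] forces x2=T; simplify:
  satisfied 5 clause(s); 2 remain; assigned so far: [2]
unit clause [-3] forces x3=F; simplify:
  drop 3 from [3, 1] -> [1]
  satisfied 1 clause(s); 1 remain; assigned so far: [2, 3]
unit clause [1] forces x1=T; simplify:
  satisfied 1 clause(s); 0 remain; assigned so far: [1, 2, 3]

Answer: x1=T x2=T x3=F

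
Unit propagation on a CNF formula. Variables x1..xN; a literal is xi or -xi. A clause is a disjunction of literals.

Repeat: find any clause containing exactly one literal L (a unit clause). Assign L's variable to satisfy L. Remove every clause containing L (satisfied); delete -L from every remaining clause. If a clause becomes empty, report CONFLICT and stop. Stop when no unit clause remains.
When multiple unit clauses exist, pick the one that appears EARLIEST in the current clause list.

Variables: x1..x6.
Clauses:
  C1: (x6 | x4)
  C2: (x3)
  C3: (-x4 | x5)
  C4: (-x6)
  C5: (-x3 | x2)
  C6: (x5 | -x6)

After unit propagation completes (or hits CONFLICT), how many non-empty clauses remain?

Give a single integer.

unit clause [3] forces x3=T; simplify:
  drop -3 from [-3, 2] -> [2]
  satisfied 1 clause(s); 5 remain; assigned so far: [3]
unit clause [-6] forces x6=F; simplify:
  drop 6 from [6, 4] -> [4]
  satisfied 2 clause(s); 3 remain; assigned so far: [3, 6]
unit clause [4] forces x4=T; simplify:
  drop -4 from [-4, 5] -> [5]
  satisfied 1 clause(s); 2 remain; assigned so far: [3, 4, 6]
unit clause [5] forces x5=T; simplify:
  satisfied 1 clause(s); 1 remain; assigned so far: [3, 4, 5, 6]
unit clause [2] forces x2=T; simplify:
  satisfied 1 clause(s); 0 remain; assigned so far: [2, 3, 4, 5, 6]

Answer: 0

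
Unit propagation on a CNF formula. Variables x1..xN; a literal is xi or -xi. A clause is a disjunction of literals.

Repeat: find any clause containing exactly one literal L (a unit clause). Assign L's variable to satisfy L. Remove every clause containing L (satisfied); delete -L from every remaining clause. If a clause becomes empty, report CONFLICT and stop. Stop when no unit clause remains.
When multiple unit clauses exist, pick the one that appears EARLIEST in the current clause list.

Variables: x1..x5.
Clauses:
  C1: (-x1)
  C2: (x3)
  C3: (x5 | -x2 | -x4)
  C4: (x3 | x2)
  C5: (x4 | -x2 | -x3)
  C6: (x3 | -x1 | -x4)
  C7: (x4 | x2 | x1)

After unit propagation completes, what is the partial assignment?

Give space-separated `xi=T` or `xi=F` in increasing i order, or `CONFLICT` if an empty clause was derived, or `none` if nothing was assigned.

Answer: x1=F x3=T

Derivation:
unit clause [-1] forces x1=F; simplify:
  drop 1 from [4, 2, 1] -> [4, 2]
  satisfied 2 clause(s); 5 remain; assigned so far: [1]
unit clause [3] forces x3=T; simplify:
  drop -3 from [4, -2, -3] -> [4, -2]
  satisfied 2 clause(s); 3 remain; assigned so far: [1, 3]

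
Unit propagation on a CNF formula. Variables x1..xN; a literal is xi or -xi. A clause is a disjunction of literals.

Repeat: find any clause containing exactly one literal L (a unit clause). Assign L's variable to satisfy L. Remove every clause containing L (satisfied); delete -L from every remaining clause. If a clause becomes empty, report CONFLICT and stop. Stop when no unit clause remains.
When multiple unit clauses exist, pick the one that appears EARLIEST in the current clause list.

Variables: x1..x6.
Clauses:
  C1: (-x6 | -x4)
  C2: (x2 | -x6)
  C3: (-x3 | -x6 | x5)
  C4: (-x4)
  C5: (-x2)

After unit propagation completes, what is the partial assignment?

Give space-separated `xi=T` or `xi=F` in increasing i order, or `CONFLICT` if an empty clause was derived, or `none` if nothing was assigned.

Answer: x2=F x4=F x6=F

Derivation:
unit clause [-4] forces x4=F; simplify:
  satisfied 2 clause(s); 3 remain; assigned so far: [4]
unit clause [-2] forces x2=F; simplify:
  drop 2 from [2, -6] -> [-6]
  satisfied 1 clause(s); 2 remain; assigned so far: [2, 4]
unit clause [-6] forces x6=F; simplify:
  satisfied 2 clause(s); 0 remain; assigned so far: [2, 4, 6]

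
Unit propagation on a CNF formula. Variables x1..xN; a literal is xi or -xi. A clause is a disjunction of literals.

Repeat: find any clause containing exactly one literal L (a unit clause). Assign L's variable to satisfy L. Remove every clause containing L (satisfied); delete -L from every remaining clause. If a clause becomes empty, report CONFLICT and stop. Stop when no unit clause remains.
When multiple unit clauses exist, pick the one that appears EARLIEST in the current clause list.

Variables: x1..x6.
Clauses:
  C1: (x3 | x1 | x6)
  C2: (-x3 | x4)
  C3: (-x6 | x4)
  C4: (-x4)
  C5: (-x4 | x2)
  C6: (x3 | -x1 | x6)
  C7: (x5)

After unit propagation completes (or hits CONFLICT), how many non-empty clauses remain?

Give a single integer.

Answer: 1

Derivation:
unit clause [-4] forces x4=F; simplify:
  drop 4 from [-3, 4] -> [-3]
  drop 4 from [-6, 4] -> [-6]
  satisfied 2 clause(s); 5 remain; assigned so far: [4]
unit clause [-3] forces x3=F; simplify:
  drop 3 from [3, 1, 6] -> [1, 6]
  drop 3 from [3, -1, 6] -> [-1, 6]
  satisfied 1 clause(s); 4 remain; assigned so far: [3, 4]
unit clause [-6] forces x6=F; simplify:
  drop 6 from [1, 6] -> [1]
  drop 6 from [-1, 6] -> [-1]
  satisfied 1 clause(s); 3 remain; assigned so far: [3, 4, 6]
unit clause [1] forces x1=T; simplify:
  drop -1 from [-1] -> [] (empty!)
  satisfied 1 clause(s); 2 remain; assigned so far: [1, 3, 4, 6]
CONFLICT (empty clause)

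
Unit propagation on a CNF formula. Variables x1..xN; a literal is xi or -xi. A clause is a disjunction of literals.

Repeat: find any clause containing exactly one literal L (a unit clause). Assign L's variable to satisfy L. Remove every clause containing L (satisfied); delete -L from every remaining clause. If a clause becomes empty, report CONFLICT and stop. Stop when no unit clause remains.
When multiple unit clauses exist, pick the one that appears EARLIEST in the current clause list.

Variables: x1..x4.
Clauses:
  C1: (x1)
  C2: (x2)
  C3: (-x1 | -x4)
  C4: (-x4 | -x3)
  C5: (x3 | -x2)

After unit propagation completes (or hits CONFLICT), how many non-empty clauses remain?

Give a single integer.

unit clause [1] forces x1=T; simplify:
  drop -1 from [-1, -4] -> [-4]
  satisfied 1 clause(s); 4 remain; assigned so far: [1]
unit clause [2] forces x2=T; simplify:
  drop -2 from [3, -2] -> [3]
  satisfied 1 clause(s); 3 remain; assigned so far: [1, 2]
unit clause [-4] forces x4=F; simplify:
  satisfied 2 clause(s); 1 remain; assigned so far: [1, 2, 4]
unit clause [3] forces x3=T; simplify:
  satisfied 1 clause(s); 0 remain; assigned so far: [1, 2, 3, 4]

Answer: 0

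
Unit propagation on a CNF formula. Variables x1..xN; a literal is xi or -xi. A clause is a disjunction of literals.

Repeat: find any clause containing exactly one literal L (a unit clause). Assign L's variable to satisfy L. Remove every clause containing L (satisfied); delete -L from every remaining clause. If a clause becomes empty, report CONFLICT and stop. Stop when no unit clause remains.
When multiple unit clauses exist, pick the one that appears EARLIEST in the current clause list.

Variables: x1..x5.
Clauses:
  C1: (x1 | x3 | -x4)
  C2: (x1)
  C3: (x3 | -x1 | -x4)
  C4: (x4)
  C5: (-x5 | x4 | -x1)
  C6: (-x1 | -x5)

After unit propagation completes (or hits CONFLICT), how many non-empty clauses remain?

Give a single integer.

unit clause [1] forces x1=T; simplify:
  drop -1 from [3, -1, -4] -> [3, -4]
  drop -1 from [-5, 4, -1] -> [-5, 4]
  drop -1 from [-1, -5] -> [-5]
  satisfied 2 clause(s); 4 remain; assigned so far: [1]
unit clause [4] forces x4=T; simplify:
  drop -4 from [3, -4] -> [3]
  satisfied 2 clause(s); 2 remain; assigned so far: [1, 4]
unit clause [3] forces x3=T; simplify:
  satisfied 1 clause(s); 1 remain; assigned so far: [1, 3, 4]
unit clause [-5] forces x5=F; simplify:
  satisfied 1 clause(s); 0 remain; assigned so far: [1, 3, 4, 5]

Answer: 0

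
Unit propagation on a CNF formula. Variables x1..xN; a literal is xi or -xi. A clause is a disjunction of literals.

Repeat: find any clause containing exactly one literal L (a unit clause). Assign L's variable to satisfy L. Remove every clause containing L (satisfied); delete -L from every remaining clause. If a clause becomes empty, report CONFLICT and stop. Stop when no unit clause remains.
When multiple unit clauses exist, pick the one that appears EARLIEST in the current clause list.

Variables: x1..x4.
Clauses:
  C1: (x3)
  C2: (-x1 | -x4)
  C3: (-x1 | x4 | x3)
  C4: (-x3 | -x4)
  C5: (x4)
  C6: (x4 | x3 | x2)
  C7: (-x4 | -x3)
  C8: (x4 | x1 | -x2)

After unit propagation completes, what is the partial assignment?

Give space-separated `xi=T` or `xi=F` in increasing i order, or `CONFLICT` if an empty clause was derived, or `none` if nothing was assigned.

Answer: CONFLICT

Derivation:
unit clause [3] forces x3=T; simplify:
  drop -3 from [-3, -4] -> [-4]
  drop -3 from [-4, -3] -> [-4]
  satisfied 3 clause(s); 5 remain; assigned so far: [3]
unit clause [-4] forces x4=F; simplify:
  drop 4 from [4] -> [] (empty!)
  drop 4 from [4, 1, -2] -> [1, -2]
  satisfied 3 clause(s); 2 remain; assigned so far: [3, 4]
CONFLICT (empty clause)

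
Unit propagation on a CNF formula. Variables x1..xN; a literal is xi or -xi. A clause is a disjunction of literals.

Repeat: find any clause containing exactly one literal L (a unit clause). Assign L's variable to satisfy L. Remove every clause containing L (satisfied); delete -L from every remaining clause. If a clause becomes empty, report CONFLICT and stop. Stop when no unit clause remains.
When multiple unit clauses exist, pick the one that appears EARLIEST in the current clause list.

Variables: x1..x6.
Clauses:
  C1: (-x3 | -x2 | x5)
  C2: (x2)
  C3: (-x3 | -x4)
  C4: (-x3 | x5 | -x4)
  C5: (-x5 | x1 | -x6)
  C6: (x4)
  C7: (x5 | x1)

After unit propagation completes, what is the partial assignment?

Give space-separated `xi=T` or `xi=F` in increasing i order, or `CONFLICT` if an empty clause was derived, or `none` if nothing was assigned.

Answer: x2=T x3=F x4=T

Derivation:
unit clause [2] forces x2=T; simplify:
  drop -2 from [-3, -2, 5] -> [-3, 5]
  satisfied 1 clause(s); 6 remain; assigned so far: [2]
unit clause [4] forces x4=T; simplify:
  drop -4 from [-3, -4] -> [-3]
  drop -4 from [-3, 5, -4] -> [-3, 5]
  satisfied 1 clause(s); 5 remain; assigned so far: [2, 4]
unit clause [-3] forces x3=F; simplify:
  satisfied 3 clause(s); 2 remain; assigned so far: [2, 3, 4]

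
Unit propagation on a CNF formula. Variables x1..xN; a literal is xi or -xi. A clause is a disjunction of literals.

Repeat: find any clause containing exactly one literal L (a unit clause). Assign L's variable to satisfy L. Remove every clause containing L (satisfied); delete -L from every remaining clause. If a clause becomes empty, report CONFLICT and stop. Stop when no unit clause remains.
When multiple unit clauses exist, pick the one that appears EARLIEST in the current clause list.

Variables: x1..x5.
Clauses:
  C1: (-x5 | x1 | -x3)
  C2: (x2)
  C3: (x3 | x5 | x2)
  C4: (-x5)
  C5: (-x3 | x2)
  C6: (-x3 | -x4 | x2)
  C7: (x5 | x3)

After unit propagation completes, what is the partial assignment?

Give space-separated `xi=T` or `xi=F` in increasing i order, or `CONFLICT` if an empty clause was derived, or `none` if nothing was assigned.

Answer: x2=T x3=T x5=F

Derivation:
unit clause [2] forces x2=T; simplify:
  satisfied 4 clause(s); 3 remain; assigned so far: [2]
unit clause [-5] forces x5=F; simplify:
  drop 5 from [5, 3] -> [3]
  satisfied 2 clause(s); 1 remain; assigned so far: [2, 5]
unit clause [3] forces x3=T; simplify:
  satisfied 1 clause(s); 0 remain; assigned so far: [2, 3, 5]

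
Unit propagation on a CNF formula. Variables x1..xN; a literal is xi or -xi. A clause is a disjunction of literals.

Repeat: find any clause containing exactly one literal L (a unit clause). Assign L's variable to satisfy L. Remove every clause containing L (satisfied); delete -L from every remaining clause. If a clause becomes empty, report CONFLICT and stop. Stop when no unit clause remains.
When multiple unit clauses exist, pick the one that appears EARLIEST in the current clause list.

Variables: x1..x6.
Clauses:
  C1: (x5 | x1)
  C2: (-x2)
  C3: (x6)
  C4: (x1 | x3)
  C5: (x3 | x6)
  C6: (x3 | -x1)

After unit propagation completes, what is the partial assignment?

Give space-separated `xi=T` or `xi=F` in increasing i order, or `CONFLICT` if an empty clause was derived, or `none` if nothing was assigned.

Answer: x2=F x6=T

Derivation:
unit clause [-2] forces x2=F; simplify:
  satisfied 1 clause(s); 5 remain; assigned so far: [2]
unit clause [6] forces x6=T; simplify:
  satisfied 2 clause(s); 3 remain; assigned so far: [2, 6]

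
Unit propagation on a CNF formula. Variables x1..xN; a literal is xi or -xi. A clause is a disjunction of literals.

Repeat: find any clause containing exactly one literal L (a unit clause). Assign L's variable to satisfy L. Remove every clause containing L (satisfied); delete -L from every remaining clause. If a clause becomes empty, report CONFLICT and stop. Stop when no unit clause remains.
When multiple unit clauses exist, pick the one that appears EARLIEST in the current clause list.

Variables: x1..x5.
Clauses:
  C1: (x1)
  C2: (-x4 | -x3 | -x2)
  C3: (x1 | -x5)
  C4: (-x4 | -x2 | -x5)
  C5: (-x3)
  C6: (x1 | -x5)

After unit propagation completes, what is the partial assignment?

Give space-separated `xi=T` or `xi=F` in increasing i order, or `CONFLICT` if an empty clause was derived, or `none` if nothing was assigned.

unit clause [1] forces x1=T; simplify:
  satisfied 3 clause(s); 3 remain; assigned so far: [1]
unit clause [-3] forces x3=F; simplify:
  satisfied 2 clause(s); 1 remain; assigned so far: [1, 3]

Answer: x1=T x3=F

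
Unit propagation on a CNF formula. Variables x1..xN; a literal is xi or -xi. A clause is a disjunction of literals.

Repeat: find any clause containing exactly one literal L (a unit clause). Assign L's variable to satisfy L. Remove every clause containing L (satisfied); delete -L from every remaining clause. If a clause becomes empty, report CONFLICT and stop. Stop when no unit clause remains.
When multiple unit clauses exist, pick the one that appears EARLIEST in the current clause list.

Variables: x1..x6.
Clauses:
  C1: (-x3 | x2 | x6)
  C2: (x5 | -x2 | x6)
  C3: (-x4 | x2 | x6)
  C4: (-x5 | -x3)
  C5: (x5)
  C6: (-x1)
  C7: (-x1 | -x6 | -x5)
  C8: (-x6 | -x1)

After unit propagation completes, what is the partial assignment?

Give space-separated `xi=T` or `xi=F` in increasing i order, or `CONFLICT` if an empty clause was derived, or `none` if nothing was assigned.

Answer: x1=F x3=F x5=T

Derivation:
unit clause [5] forces x5=T; simplify:
  drop -5 from [-5, -3] -> [-3]
  drop -5 from [-1, -6, -5] -> [-1, -6]
  satisfied 2 clause(s); 6 remain; assigned so far: [5]
unit clause [-3] forces x3=F; simplify:
  satisfied 2 clause(s); 4 remain; assigned so far: [3, 5]
unit clause [-1] forces x1=F; simplify:
  satisfied 3 clause(s); 1 remain; assigned so far: [1, 3, 5]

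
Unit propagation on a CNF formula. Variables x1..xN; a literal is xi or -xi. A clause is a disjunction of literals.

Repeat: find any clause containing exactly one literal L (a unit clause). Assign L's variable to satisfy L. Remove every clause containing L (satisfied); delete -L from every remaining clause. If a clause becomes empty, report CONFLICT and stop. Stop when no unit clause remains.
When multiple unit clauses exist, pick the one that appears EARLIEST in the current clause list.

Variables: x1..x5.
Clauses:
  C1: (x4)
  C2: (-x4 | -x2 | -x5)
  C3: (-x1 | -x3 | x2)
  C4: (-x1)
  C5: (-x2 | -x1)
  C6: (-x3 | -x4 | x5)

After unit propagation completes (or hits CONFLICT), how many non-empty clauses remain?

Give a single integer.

Answer: 2

Derivation:
unit clause [4] forces x4=T; simplify:
  drop -4 from [-4, -2, -5] -> [-2, -5]
  drop -4 from [-3, -4, 5] -> [-3, 5]
  satisfied 1 clause(s); 5 remain; assigned so far: [4]
unit clause [-1] forces x1=F; simplify:
  satisfied 3 clause(s); 2 remain; assigned so far: [1, 4]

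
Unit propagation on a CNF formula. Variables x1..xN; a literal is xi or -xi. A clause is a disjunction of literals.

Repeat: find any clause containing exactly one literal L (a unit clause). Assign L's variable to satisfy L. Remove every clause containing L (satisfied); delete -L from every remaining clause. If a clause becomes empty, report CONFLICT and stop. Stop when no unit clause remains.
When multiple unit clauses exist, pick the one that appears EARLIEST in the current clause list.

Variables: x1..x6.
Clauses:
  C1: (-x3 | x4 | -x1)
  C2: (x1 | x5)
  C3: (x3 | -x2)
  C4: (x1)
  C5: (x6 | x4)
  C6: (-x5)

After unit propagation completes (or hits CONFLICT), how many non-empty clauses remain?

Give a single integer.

unit clause [1] forces x1=T; simplify:
  drop -1 from [-3, 4, -1] -> [-3, 4]
  satisfied 2 clause(s); 4 remain; assigned so far: [1]
unit clause [-5] forces x5=F; simplify:
  satisfied 1 clause(s); 3 remain; assigned so far: [1, 5]

Answer: 3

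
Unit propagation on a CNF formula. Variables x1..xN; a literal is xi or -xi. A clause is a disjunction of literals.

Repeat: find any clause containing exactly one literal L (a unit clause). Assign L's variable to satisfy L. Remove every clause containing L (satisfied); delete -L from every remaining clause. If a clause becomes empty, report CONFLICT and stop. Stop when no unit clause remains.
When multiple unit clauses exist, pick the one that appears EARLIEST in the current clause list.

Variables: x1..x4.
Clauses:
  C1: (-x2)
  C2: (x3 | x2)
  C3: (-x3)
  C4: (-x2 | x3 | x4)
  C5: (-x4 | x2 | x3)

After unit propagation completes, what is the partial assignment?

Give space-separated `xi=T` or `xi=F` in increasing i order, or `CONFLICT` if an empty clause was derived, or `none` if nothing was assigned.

unit clause [-2] forces x2=F; simplify:
  drop 2 from [3, 2] -> [3]
  drop 2 from [-4, 2, 3] -> [-4, 3]
  satisfied 2 clause(s); 3 remain; assigned so far: [2]
unit clause [3] forces x3=T; simplify:
  drop -3 from [-3] -> [] (empty!)
  satisfied 2 clause(s); 1 remain; assigned so far: [2, 3]
CONFLICT (empty clause)

Answer: CONFLICT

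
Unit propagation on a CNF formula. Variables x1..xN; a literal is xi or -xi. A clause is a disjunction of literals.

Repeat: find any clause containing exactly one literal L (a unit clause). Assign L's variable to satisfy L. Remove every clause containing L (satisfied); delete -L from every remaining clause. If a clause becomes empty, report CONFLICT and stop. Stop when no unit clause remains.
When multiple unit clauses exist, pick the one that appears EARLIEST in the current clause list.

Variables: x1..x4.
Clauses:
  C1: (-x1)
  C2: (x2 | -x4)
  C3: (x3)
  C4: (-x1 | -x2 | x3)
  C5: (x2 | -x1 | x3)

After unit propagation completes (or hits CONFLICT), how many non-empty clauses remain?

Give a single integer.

unit clause [-1] forces x1=F; simplify:
  satisfied 3 clause(s); 2 remain; assigned so far: [1]
unit clause [3] forces x3=T; simplify:
  satisfied 1 clause(s); 1 remain; assigned so far: [1, 3]

Answer: 1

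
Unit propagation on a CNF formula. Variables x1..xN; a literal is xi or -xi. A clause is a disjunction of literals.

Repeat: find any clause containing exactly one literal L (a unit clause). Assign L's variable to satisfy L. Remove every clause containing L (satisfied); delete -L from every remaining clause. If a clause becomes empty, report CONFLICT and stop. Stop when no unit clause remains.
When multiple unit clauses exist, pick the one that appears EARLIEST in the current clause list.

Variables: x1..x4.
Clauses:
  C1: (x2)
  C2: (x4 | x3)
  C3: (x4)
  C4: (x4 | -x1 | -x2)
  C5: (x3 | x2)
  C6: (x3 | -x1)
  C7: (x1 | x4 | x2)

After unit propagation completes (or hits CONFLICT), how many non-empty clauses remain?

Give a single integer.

Answer: 1

Derivation:
unit clause [2] forces x2=T; simplify:
  drop -2 from [4, -1, -2] -> [4, -1]
  satisfied 3 clause(s); 4 remain; assigned so far: [2]
unit clause [4] forces x4=T; simplify:
  satisfied 3 clause(s); 1 remain; assigned so far: [2, 4]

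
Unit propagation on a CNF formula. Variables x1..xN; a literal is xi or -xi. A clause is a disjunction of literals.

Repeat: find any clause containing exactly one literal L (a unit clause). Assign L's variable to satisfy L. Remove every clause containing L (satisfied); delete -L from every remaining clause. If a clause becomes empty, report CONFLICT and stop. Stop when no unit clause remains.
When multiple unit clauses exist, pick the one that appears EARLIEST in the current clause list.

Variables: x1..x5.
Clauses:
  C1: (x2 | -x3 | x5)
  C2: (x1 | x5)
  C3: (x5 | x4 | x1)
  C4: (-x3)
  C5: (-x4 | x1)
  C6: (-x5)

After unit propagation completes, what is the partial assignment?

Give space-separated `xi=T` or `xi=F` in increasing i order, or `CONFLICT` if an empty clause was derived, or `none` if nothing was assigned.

Answer: x1=T x3=F x5=F

Derivation:
unit clause [-3] forces x3=F; simplify:
  satisfied 2 clause(s); 4 remain; assigned so far: [3]
unit clause [-5] forces x5=F; simplify:
  drop 5 from [1, 5] -> [1]
  drop 5 from [5, 4, 1] -> [4, 1]
  satisfied 1 clause(s); 3 remain; assigned so far: [3, 5]
unit clause [1] forces x1=T; simplify:
  satisfied 3 clause(s); 0 remain; assigned so far: [1, 3, 5]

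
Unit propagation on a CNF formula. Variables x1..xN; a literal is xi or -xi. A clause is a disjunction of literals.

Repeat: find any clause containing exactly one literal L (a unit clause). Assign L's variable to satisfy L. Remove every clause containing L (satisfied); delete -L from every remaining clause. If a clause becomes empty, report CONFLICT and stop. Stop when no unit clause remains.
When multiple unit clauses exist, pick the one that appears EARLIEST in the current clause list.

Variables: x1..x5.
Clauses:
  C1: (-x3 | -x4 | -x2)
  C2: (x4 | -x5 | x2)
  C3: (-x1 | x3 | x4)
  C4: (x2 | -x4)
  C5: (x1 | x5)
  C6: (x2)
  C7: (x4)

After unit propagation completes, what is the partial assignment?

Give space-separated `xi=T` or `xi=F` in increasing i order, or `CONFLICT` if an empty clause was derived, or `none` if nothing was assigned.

unit clause [2] forces x2=T; simplify:
  drop -2 from [-3, -4, -2] -> [-3, -4]
  satisfied 3 clause(s); 4 remain; assigned so far: [2]
unit clause [4] forces x4=T; simplify:
  drop -4 from [-3, -4] -> [-3]
  satisfied 2 clause(s); 2 remain; assigned so far: [2, 4]
unit clause [-3] forces x3=F; simplify:
  satisfied 1 clause(s); 1 remain; assigned so far: [2, 3, 4]

Answer: x2=T x3=F x4=T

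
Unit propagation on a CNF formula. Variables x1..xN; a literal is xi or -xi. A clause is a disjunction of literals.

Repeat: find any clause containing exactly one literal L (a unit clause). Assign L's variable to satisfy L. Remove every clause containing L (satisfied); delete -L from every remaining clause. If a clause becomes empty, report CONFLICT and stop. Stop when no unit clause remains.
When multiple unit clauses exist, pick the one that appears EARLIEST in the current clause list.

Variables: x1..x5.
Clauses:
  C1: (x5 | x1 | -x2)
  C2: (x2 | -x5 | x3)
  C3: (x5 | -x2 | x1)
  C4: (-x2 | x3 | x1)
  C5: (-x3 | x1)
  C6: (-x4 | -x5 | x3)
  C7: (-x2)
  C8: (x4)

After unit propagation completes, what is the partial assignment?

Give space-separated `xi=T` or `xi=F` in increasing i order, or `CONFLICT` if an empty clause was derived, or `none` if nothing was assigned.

unit clause [-2] forces x2=F; simplify:
  drop 2 from [2, -5, 3] -> [-5, 3]
  satisfied 4 clause(s); 4 remain; assigned so far: [2]
unit clause [4] forces x4=T; simplify:
  drop -4 from [-4, -5, 3] -> [-5, 3]
  satisfied 1 clause(s); 3 remain; assigned so far: [2, 4]

Answer: x2=F x4=T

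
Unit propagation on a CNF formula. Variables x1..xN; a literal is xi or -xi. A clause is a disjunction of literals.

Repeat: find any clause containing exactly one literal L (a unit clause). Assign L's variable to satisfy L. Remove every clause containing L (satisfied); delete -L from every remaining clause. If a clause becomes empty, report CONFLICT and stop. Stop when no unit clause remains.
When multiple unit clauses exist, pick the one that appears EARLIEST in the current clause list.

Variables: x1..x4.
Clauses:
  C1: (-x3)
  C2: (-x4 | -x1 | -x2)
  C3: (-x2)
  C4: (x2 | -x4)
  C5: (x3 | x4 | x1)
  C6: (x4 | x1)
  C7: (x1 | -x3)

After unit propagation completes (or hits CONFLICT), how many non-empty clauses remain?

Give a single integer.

Answer: 0

Derivation:
unit clause [-3] forces x3=F; simplify:
  drop 3 from [3, 4, 1] -> [4, 1]
  satisfied 2 clause(s); 5 remain; assigned so far: [3]
unit clause [-2] forces x2=F; simplify:
  drop 2 from [2, -4] -> [-4]
  satisfied 2 clause(s); 3 remain; assigned so far: [2, 3]
unit clause [-4] forces x4=F; simplify:
  drop 4 from [4, 1] -> [1]
  drop 4 from [4, 1] -> [1]
  satisfied 1 clause(s); 2 remain; assigned so far: [2, 3, 4]
unit clause [1] forces x1=T; simplify:
  satisfied 2 clause(s); 0 remain; assigned so far: [1, 2, 3, 4]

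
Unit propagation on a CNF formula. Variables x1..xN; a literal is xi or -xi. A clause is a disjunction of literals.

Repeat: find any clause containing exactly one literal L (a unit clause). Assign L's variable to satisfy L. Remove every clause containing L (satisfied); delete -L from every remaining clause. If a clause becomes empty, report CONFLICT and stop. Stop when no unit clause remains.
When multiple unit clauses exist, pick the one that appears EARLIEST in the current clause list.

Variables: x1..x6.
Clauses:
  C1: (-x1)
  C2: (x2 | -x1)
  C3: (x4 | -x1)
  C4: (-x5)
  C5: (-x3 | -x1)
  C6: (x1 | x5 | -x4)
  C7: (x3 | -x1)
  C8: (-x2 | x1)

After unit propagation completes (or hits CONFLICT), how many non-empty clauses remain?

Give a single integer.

unit clause [-1] forces x1=F; simplify:
  drop 1 from [1, 5, -4] -> [5, -4]
  drop 1 from [-2, 1] -> [-2]
  satisfied 5 clause(s); 3 remain; assigned so far: [1]
unit clause [-5] forces x5=F; simplify:
  drop 5 from [5, -4] -> [-4]
  satisfied 1 clause(s); 2 remain; assigned so far: [1, 5]
unit clause [-4] forces x4=F; simplify:
  satisfied 1 clause(s); 1 remain; assigned so far: [1, 4, 5]
unit clause [-2] forces x2=F; simplify:
  satisfied 1 clause(s); 0 remain; assigned so far: [1, 2, 4, 5]

Answer: 0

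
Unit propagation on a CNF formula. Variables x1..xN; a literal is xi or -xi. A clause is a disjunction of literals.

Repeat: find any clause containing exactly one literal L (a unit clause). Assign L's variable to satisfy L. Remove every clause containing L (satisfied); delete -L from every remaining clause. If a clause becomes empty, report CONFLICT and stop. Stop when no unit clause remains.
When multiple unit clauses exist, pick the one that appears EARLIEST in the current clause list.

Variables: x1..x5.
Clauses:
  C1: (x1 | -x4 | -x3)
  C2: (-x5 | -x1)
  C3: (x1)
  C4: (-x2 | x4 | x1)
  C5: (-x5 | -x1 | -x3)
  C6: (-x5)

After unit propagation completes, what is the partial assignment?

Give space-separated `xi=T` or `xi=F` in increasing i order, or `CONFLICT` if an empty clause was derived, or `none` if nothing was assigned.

Answer: x1=T x5=F

Derivation:
unit clause [1] forces x1=T; simplify:
  drop -1 from [-5, -1] -> [-5]
  drop -1 from [-5, -1, -3] -> [-5, -3]
  satisfied 3 clause(s); 3 remain; assigned so far: [1]
unit clause [-5] forces x5=F; simplify:
  satisfied 3 clause(s); 0 remain; assigned so far: [1, 5]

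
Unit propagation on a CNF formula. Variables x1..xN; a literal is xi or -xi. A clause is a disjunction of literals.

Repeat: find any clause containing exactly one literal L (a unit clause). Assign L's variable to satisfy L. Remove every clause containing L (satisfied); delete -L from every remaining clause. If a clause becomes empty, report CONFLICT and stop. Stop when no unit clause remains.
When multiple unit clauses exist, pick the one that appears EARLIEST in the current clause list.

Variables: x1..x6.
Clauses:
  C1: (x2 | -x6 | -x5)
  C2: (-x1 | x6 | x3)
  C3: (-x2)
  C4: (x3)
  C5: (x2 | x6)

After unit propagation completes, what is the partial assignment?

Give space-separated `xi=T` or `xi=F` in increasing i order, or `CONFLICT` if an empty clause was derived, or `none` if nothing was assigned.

Answer: x2=F x3=T x5=F x6=T

Derivation:
unit clause [-2] forces x2=F; simplify:
  drop 2 from [2, -6, -5] -> [-6, -5]
  drop 2 from [2, 6] -> [6]
  satisfied 1 clause(s); 4 remain; assigned so far: [2]
unit clause [3] forces x3=T; simplify:
  satisfied 2 clause(s); 2 remain; assigned so far: [2, 3]
unit clause [6] forces x6=T; simplify:
  drop -6 from [-6, -5] -> [-5]
  satisfied 1 clause(s); 1 remain; assigned so far: [2, 3, 6]
unit clause [-5] forces x5=F; simplify:
  satisfied 1 clause(s); 0 remain; assigned so far: [2, 3, 5, 6]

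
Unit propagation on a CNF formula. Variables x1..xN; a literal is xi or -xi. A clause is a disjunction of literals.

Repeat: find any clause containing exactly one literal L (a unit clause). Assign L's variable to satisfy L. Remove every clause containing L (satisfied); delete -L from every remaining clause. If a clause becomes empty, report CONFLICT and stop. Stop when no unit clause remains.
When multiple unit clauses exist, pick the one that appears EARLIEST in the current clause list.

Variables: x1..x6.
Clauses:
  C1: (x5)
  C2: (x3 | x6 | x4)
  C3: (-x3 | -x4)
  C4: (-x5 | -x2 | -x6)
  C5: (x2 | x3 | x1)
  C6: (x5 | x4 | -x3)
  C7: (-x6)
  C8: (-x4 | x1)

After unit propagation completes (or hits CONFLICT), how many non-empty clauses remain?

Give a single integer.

unit clause [5] forces x5=T; simplify:
  drop -5 from [-5, -2, -6] -> [-2, -6]
  satisfied 2 clause(s); 6 remain; assigned so far: [5]
unit clause [-6] forces x6=F; simplify:
  drop 6 from [3, 6, 4] -> [3, 4]
  satisfied 2 clause(s); 4 remain; assigned so far: [5, 6]

Answer: 4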